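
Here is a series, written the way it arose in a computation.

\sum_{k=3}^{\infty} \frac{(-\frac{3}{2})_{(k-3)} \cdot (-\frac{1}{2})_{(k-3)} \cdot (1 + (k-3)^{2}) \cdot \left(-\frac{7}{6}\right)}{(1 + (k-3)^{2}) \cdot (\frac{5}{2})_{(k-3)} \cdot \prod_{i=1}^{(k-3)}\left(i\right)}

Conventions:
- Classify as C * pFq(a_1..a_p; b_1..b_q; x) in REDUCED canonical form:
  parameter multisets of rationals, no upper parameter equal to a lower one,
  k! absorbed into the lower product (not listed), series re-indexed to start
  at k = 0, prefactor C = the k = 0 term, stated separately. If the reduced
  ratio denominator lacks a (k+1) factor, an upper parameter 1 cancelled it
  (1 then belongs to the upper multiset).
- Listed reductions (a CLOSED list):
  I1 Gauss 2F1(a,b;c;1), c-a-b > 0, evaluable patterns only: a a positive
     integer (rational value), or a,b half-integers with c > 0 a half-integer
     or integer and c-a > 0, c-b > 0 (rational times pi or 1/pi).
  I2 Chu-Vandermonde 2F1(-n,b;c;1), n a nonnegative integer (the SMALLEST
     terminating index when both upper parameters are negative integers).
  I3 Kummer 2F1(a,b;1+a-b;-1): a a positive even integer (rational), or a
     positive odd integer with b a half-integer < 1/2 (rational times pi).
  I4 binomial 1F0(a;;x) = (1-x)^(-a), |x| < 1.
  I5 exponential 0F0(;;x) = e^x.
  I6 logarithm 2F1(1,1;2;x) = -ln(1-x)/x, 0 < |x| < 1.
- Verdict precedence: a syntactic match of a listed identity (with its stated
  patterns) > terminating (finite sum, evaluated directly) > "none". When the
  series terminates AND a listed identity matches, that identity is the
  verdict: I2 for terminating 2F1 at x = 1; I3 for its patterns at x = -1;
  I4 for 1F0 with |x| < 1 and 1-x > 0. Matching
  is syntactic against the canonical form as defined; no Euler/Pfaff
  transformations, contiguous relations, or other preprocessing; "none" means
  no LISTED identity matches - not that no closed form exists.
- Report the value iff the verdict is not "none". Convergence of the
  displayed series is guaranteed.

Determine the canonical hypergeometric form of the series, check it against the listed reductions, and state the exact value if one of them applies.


x = 1 here; the reduced form reads 2F1, upper {-\frac{3}{2}, -\frac{1}{2}}, lower {\frac{5}{2}}, C = -\frac{7}{6}. Verdict: the half-integer Gauss pattern (I1) fires (x = 1; upper {-\frac{3}{2}, -\frac{1}{2}} half-integers, c = \frac{5}{2} in the evaluable pattern). Value: \left(-\frac{245}{512}\right) \cdot \pi.

First insight: with t_0 = -\frac{7}{6}, the product of the first k integers (prefactor -7/6) is k!.
Ratio: r(k) = 1 * (k-\frac{3}{2}) (k-\frac{1}{2}) / [(k+\frac{5}{2}) (k+1)] ; factor over Q: parameters, x = 1, and C = -\frac{7}{6}.


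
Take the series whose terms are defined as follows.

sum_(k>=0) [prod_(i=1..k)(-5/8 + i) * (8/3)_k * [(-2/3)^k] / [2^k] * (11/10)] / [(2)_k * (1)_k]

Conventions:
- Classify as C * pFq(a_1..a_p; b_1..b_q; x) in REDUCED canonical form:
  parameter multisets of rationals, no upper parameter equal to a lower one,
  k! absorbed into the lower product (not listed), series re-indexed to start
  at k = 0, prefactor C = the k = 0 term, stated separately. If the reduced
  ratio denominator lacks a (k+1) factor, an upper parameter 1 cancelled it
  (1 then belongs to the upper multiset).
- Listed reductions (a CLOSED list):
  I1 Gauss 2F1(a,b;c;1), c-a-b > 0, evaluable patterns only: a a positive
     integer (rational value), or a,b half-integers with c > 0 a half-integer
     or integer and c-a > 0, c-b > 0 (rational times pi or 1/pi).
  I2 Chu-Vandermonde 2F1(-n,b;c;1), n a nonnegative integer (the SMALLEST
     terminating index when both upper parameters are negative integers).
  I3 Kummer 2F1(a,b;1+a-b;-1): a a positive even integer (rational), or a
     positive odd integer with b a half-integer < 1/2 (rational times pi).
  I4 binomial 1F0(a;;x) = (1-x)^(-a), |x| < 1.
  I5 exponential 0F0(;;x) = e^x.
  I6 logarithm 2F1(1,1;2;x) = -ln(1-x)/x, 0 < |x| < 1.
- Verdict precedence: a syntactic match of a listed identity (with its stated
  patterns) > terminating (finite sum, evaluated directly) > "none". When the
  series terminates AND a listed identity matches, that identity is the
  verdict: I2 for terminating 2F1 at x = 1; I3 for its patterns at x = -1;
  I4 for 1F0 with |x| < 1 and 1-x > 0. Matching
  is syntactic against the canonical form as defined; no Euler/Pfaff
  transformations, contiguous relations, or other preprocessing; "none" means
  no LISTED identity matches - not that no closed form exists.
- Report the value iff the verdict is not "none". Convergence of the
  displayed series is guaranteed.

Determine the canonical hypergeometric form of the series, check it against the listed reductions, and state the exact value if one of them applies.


Canonical form: C = 11/10 times 2F1 with upper {3/8, 8/3}, lower {2}, x = -1/3. Verdict: none - this 2F1 at x = -1/3 matches no listed pattern, and upper {3/8, 8/3} holds no stopper.

Key observation: from the first term 11/10: (1)_k (prefactor 11/10) is k! itself.
Ratio: r(k) = (-1/3) * (k+3/8) (k+8/3) / [(k+2) (k+1)] ; factor over Q: parameters, x = (-1/3), and C = 11/10.


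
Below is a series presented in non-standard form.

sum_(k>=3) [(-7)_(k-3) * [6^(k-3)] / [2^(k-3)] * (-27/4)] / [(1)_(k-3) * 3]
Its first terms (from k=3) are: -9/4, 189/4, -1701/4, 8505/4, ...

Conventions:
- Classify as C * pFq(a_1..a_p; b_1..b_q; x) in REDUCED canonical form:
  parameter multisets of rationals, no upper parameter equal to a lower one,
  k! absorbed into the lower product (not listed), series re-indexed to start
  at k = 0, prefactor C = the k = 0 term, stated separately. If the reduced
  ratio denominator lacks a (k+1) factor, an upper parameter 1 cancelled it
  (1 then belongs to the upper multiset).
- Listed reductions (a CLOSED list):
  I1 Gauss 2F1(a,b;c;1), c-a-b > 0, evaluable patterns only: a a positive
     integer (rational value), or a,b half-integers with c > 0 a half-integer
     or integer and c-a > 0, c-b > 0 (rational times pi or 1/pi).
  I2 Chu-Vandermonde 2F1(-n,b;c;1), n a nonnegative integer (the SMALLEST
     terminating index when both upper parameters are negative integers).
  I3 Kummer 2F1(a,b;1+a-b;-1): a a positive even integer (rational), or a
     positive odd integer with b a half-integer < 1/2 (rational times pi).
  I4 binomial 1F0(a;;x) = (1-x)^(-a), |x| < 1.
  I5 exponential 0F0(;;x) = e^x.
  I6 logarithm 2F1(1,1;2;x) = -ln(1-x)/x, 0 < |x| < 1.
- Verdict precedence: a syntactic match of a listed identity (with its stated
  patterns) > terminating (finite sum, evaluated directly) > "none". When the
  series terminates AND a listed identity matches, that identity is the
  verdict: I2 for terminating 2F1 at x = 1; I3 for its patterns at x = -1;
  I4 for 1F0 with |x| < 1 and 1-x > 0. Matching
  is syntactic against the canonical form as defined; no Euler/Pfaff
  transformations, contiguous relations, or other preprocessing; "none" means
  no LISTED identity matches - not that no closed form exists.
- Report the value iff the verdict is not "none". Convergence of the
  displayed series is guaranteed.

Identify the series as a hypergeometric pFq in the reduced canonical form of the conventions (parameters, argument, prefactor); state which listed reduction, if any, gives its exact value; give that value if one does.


The series (x = 3) is 1F0: upper {-7}, lower {-}, prefactor -9/4. Verdict: terminating at k = 7: the factor (-7)_k kills every later term; summing the 8 survivors is exact. Its exact value is 288.

Structural cue: t_0 = -9/4 here, and (1)_k (prefactor -9/4) is k! itself.
Ratio: r(k) = 3 * (k-7) / [(k+1)] - rational in k. x = 3; t_0 = -9/4; negate the roots.


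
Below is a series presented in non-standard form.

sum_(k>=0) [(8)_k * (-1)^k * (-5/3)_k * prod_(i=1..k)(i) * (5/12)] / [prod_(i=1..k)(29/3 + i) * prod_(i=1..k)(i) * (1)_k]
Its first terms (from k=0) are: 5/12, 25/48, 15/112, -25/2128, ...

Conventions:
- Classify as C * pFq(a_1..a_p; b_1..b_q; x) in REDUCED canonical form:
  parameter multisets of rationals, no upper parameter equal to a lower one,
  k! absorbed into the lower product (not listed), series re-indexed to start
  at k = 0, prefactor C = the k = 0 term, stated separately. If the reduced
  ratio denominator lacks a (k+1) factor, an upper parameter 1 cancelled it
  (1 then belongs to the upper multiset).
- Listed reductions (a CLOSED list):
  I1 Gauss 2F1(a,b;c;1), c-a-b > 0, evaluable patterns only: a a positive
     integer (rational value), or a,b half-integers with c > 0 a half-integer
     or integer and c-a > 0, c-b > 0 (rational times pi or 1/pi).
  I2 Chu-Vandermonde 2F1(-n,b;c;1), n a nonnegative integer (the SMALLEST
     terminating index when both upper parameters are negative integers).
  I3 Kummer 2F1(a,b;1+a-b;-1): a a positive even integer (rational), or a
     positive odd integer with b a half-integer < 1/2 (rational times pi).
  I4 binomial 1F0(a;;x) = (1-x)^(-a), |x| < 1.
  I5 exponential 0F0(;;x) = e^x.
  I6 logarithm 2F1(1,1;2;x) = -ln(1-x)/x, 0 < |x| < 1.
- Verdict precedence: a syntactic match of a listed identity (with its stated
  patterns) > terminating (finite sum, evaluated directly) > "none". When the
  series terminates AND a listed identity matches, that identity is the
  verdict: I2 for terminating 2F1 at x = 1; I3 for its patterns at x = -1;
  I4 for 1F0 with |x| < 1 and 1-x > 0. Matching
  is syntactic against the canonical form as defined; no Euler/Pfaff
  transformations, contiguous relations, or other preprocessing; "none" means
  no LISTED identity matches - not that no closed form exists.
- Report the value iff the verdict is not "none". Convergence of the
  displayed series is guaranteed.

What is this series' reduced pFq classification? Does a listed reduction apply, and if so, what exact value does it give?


Structural cue: x = (-1) and the parameter 1 appears in both the upper and lower lists and cancels.
Step ratio: r(k) = (-1) * (k-5/3) (k+8) / [(k+32/3) (k+1)] - rational in k, leading ratio (-1); with t_0 = 5/12, classification follows.

With C = 5/12: the canonical form is 2F1(-5/3, 8; 32/3; -1). Verdict: this is the Kummer evaluation I3 (x = -1; c = 32/3 equals 1+a-b for upper {-5/3, 8}: listed pattern). Its exact value is 43355/40824.


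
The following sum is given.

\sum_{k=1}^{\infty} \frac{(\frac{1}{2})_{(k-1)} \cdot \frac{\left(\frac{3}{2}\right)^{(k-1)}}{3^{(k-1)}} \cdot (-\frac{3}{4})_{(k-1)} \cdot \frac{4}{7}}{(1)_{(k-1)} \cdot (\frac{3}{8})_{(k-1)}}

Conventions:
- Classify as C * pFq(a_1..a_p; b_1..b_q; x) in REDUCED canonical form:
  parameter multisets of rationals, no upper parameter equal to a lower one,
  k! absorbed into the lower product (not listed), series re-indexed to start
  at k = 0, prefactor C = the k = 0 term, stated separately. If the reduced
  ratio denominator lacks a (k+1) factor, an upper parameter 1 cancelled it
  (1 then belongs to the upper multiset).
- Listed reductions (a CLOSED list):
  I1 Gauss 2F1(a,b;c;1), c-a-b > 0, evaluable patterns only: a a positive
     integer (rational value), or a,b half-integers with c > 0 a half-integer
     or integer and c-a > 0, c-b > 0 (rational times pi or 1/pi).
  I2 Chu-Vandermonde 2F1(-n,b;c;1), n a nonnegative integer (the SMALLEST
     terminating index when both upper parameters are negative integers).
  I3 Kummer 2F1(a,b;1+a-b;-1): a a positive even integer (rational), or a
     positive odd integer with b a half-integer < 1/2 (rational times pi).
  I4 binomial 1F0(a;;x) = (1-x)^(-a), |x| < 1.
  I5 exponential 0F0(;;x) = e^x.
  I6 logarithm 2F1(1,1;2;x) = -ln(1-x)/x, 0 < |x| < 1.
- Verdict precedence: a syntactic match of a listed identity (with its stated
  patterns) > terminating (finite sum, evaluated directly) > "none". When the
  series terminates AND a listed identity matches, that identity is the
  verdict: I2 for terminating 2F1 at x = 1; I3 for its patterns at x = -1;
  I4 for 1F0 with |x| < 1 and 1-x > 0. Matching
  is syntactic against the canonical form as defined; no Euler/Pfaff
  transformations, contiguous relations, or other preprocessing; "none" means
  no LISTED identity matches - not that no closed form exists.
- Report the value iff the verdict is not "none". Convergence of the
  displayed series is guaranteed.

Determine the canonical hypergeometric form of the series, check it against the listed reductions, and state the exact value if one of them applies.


The series (x = \frac{1}{2}) is 2F1: upper {-\frac{3}{4}, \frac{1}{2}}, lower {\frac{3}{8}}, prefactor \frac{4}{7}. Verdict: no listed reduction: x = \frac{1}{2} and upper {-\frac{3}{4}, \frac{1}{2}} fail every I1-I6 pattern.

Key observation: with t_0 = \frac{4}{7}, (1)_k (prefactor 4/7) is k! itself.
Step ratio: r(k) = \frac{1}{2} * (k-\frac{3}{4}) (k+\frac{1}{2}) / [(k+\frac{3}{8}) (k+1)] - rational in k, leading ratio \frac{1}{2}; with t_0 = \frac{4}{7}, classification follows.


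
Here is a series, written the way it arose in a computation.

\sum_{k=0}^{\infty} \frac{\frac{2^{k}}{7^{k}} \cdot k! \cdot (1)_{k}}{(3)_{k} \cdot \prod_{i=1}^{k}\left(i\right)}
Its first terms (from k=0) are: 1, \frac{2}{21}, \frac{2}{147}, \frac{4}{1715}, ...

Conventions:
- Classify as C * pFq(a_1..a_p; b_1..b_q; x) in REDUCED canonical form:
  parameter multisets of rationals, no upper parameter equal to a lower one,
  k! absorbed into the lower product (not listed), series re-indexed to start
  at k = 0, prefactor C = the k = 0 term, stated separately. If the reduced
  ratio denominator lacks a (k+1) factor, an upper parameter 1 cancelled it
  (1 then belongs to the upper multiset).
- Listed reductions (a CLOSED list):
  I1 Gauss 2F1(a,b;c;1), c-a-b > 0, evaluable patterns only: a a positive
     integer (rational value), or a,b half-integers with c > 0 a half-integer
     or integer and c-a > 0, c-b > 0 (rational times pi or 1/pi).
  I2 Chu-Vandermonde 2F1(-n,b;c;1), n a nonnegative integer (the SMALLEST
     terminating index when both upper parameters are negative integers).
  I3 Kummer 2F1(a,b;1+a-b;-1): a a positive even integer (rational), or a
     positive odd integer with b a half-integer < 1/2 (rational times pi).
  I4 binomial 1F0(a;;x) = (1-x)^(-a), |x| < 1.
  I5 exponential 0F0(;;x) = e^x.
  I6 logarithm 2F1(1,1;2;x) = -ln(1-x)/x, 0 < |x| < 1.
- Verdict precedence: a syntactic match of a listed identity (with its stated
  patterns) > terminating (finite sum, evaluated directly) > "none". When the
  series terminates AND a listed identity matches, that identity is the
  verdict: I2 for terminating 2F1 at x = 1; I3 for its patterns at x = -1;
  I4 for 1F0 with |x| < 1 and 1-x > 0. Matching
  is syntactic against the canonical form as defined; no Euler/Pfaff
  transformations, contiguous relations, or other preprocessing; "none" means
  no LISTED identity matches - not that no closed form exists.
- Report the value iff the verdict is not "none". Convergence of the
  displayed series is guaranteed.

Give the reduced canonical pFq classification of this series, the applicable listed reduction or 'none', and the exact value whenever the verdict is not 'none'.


Reduced: x = \frac{2}{7}, 2F1, upper = {1, 1}, lower = {3}, C = 1. Verdict: no listed reduction: x = \frac{2}{7} and upper {1, 1} fail every I1-I6 pattern.

Structural cue: with t_0 = 1, the product of the first k integers (C = 1) is k!.
Step ratio: r(k) = \frac{2}{7} * (k+1) (k+1) / [(k+3) (k+1)] - poly over poly, x = \frac{2}{7} from leading terms; C = 1 at k = 0.


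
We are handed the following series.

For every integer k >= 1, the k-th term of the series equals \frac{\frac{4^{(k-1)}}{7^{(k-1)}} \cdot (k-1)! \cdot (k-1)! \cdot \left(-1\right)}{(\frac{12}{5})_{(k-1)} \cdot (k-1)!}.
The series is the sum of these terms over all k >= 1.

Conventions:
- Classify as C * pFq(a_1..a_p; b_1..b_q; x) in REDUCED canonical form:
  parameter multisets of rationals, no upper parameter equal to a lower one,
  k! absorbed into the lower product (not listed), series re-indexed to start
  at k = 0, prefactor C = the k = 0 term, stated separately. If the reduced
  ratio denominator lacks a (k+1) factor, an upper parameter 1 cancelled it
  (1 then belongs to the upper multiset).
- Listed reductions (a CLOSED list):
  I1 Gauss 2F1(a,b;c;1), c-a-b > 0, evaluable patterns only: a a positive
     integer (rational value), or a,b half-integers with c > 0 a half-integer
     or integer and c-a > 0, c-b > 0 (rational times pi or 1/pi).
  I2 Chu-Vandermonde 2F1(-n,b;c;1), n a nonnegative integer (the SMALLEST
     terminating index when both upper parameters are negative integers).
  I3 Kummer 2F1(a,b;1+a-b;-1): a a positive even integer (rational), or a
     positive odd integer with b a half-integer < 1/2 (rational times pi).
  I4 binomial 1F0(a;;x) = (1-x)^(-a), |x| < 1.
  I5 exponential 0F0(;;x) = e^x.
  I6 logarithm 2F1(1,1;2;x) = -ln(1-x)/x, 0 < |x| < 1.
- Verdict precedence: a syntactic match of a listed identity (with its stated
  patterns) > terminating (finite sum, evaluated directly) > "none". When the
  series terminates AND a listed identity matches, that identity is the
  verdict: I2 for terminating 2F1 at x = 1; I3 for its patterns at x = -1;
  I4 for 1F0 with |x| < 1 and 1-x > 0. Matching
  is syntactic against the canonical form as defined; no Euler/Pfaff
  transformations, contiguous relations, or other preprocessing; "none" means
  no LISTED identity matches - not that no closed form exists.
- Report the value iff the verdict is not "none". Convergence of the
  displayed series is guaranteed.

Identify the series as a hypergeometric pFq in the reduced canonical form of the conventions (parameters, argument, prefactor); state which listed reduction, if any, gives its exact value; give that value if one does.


This is -1 * 2F1(1, 1; \frac{12}{5}; \frac{4}{7}) in reduced canonical form. Verdict: none - at argument \frac{4}{7} the multisets {1, 1} ; {\frac{12}{5}} match no listed identity.

Key step: t_0 = -1 here, and the factorial ratio (C = -1, x = 4/7) (k+a-1)!/(a-1)! is a rising factorial (a)_k.
Step ratio: r(k) = \frac{4}{7} * (k+1) (k+1) / [(k+\frac{12}{5}) (k+1)] ; factor over Q: parameters, x = \frac{4}{7}, and C = -1.


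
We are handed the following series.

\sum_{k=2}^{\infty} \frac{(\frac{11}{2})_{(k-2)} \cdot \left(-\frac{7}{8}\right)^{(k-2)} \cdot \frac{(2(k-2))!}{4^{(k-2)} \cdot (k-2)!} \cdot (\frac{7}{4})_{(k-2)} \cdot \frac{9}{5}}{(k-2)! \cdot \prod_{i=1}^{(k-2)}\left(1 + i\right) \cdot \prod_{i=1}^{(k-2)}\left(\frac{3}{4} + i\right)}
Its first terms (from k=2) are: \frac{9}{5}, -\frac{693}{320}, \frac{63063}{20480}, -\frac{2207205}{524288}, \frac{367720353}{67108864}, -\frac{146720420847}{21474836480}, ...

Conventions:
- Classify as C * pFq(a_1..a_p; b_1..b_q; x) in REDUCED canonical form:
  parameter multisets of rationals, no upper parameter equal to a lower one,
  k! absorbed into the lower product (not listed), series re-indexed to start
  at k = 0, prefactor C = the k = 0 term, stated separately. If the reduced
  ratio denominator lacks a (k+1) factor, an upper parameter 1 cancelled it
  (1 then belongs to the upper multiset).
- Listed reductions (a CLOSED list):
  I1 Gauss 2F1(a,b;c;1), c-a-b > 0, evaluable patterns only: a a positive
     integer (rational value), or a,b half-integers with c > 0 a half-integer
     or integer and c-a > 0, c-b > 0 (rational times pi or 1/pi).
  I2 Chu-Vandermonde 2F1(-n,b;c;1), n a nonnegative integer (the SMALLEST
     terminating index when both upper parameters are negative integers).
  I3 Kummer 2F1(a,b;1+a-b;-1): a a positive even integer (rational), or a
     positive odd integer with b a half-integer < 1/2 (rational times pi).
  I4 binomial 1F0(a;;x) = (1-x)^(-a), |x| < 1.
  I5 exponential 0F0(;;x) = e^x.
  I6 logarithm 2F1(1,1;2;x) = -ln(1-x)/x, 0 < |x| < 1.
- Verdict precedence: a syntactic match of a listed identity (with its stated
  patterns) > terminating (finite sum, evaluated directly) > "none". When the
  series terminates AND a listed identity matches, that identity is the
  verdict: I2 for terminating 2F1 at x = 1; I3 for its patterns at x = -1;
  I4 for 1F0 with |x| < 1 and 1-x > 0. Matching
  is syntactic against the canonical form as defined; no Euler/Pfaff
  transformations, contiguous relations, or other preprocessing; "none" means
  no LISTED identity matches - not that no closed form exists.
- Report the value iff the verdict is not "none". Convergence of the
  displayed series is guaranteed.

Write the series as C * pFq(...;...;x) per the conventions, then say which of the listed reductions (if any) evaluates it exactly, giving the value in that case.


x = -\frac{7}{8} here; the reduced form reads 2F1, upper {\frac{1}{2}, \frac{11}{2}}, lower {2}, C = \frac{9}{5}. Verdict: none - at argument -\frac{7}{8} the multisets {\frac{1}{2}, \frac{11}{2}} ; {2} match no listed identity.

The tell: with t_0 = \frac{9}{5}, the lower running product (C = 9/5, x = -7/8) is a rising factorial.
Term ratio: r(k) = -\frac{7}{8} * (k+\frac{1}{2}) (k+\frac{11}{2}) / [(k+2) (k+1)] ; factor over Q: parameters, x = -\frac{7}{8}, and C = \frac{9}{5}.


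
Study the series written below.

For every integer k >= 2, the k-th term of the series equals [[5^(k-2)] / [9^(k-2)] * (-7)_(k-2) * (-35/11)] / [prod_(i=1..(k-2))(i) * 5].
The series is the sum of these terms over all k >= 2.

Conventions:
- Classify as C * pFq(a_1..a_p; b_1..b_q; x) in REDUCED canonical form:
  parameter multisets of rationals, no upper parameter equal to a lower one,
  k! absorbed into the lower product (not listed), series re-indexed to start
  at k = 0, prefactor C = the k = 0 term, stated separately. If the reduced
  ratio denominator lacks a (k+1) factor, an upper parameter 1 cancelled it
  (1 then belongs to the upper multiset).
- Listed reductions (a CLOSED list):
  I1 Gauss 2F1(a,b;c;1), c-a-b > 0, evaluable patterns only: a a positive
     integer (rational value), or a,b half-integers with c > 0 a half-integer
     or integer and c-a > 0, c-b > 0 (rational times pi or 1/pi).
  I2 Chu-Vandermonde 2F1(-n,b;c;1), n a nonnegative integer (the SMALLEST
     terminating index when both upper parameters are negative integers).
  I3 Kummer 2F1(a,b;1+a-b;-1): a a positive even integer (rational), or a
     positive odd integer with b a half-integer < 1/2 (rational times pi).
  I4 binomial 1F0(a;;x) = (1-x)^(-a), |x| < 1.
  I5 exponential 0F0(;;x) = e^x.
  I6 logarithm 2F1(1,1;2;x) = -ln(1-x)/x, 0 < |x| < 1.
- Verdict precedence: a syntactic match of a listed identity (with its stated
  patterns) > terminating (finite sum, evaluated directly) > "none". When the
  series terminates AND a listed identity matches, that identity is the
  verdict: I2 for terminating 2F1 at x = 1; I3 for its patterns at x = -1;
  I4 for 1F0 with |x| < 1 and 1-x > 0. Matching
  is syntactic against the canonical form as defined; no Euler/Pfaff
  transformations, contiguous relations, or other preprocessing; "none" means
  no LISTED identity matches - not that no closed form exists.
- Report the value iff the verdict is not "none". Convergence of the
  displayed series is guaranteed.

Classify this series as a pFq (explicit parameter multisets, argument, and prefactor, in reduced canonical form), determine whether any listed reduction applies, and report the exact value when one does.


Key step: x = (5/9) and the two geometric factors (C = -7/11, x = 5/9) combine into one argument.
Ratio: r(k) = (5/9) * (k-7) / [(k+1)] - rational in k, leading ratio (5/9); with t_0 = -7/11, classification follows.

With C = -7/11: the canonical form is 1F0(-7; -; 5/9). Verdict: binomial (I4) matches (the 1F0 binomial series: exponent 7, x = 5/9). Hence: -114688/52612659.


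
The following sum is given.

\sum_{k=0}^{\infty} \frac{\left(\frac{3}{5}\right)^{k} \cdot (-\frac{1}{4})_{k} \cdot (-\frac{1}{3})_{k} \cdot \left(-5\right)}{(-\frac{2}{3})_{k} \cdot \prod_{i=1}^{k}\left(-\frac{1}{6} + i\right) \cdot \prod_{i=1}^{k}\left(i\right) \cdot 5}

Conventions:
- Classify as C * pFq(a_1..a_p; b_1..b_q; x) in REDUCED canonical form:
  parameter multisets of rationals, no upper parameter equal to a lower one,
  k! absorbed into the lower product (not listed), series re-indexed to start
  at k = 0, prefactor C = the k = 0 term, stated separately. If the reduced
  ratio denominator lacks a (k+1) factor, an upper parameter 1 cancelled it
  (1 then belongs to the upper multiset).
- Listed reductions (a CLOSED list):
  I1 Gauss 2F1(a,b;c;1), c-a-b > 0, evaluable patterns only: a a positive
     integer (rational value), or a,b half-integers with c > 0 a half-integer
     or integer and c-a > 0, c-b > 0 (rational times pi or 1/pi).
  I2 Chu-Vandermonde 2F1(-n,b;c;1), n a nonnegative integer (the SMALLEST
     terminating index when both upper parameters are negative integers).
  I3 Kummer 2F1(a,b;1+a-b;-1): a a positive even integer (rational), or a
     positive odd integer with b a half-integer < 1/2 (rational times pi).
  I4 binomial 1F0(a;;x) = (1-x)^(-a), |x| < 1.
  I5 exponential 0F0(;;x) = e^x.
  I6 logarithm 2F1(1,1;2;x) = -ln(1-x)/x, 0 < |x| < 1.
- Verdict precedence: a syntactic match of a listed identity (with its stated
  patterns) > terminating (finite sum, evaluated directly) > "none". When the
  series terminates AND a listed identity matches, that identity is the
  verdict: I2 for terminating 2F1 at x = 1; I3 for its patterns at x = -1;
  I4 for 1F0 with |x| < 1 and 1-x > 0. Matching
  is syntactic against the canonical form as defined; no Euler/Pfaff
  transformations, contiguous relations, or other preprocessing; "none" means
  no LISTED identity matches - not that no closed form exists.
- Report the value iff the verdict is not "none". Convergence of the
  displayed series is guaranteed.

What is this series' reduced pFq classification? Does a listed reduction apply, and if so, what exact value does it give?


This is -1 * 2F2(-\frac{1}{3}, -\frac{1}{4}; -\frac{2}{3}, \frac{5}{6}; \frac{3}{5}) in reduced canonical form. Verdict: none here - no I1-I6 shape fits x = \frac{3}{5} with lower {-\frac{2}{3}, \frac{5}{6}}.

The tell: with t_0 = -1, the lower running product (C = -1) is a rising factorial.
Step ratio: r(k) = \frac{3}{5} * (k-\frac{1}{3}) (k-\frac{1}{4}) / [(k-\frac{2}{3}) (k+\frac{5}{6}) (k+1)] - rational in k. x = \frac{3}{5}; t_0 = -1; negate the roots.


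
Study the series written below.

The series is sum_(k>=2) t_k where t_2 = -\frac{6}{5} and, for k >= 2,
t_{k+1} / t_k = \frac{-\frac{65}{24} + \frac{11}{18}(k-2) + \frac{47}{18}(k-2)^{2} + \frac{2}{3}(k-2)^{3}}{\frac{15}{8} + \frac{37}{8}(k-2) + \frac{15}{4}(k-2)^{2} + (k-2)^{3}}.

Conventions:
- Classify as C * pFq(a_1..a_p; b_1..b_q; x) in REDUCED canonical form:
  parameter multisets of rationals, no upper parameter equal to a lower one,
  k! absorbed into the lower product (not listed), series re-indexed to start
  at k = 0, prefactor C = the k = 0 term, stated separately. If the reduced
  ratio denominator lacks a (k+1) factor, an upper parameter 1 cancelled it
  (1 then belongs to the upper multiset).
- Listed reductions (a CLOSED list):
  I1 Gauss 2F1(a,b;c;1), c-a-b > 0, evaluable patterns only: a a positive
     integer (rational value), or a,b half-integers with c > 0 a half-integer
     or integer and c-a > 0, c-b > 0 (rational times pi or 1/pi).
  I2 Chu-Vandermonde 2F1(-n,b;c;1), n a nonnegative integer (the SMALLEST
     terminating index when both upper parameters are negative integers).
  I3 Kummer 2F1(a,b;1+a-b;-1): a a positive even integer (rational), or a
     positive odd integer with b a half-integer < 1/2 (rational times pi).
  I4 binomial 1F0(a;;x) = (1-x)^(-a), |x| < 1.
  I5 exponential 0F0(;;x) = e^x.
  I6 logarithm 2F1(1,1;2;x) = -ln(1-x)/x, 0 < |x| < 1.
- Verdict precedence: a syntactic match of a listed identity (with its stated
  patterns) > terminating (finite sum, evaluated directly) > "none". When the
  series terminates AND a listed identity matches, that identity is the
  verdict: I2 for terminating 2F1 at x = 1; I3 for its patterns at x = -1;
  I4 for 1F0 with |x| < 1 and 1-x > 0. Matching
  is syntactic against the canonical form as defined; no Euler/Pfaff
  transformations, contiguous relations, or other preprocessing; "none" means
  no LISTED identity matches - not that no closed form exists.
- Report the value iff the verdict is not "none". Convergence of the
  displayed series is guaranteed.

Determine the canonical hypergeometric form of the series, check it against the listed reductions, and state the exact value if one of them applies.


At argument \frac{2}{3}: a 2F1 with upper {-\frac{5}{6}, \frac{13}{4}}, lower {\frac{5}{4}}, scaled by C = -\frac{6}{5}. Verdict: none. Every listed pattern misses the 2F1 form at \frac{2}{3}, upper {-\frac{5}{6}, \frac{13}{4}}.

Structural cue: from the first term -\frac{6}{5}: factor the ratio over Q (prefactor -6/5): negated roots = parameters.
Step ratio: r(k) = \frac{2}{3} * (k-\frac{5}{6}) (k+\frac{13}{4}) / [(k+\frac{5}{4}) (k+1)] - rational in k. x = \frac{2}{3}; t_0 = -\frac{6}{5}; negate the roots.


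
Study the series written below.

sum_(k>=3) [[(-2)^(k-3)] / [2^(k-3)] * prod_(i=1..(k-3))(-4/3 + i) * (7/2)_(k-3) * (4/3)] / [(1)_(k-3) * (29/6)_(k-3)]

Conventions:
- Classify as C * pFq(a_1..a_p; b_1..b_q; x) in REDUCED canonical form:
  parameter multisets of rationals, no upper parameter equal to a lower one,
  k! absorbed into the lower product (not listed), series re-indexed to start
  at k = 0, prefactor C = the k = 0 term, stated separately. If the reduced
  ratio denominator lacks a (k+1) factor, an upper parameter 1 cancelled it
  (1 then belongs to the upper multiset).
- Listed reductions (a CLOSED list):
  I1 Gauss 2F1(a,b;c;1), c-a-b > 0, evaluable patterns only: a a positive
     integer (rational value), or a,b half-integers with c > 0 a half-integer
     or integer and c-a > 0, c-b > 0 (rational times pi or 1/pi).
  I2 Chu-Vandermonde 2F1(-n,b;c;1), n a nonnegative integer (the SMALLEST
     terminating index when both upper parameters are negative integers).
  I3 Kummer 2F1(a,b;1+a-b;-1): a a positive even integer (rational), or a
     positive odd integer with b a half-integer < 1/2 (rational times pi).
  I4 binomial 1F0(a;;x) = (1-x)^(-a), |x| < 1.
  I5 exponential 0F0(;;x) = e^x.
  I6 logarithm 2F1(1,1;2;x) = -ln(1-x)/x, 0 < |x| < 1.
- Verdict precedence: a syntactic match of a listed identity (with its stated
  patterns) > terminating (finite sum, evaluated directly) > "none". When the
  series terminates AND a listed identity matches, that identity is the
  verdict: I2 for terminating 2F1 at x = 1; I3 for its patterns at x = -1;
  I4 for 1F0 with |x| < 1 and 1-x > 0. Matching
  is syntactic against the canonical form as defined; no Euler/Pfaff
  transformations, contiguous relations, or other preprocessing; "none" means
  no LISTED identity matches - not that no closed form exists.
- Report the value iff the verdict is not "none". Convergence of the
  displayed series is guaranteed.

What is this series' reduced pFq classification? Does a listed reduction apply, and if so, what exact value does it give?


x = -1 here; the reduced form reads 2F1, upper {-1/3, 7/2}, lower {29/6}, C = 4/3. Verdict: none - this 2F1 at x = -1 matches no listed pattern, and upper {-1/3, 7/2} holds no stopper.

Key step: x = (-1) and the two k-th powers (C = 4/3) combine into one argument.
Ratio: r(k) = (-1) * (k-1/3) (k+7/2) / [(k+29/6) (k+1)] - rational in k. x = (-1); t_0 = 4/3; negate the roots.


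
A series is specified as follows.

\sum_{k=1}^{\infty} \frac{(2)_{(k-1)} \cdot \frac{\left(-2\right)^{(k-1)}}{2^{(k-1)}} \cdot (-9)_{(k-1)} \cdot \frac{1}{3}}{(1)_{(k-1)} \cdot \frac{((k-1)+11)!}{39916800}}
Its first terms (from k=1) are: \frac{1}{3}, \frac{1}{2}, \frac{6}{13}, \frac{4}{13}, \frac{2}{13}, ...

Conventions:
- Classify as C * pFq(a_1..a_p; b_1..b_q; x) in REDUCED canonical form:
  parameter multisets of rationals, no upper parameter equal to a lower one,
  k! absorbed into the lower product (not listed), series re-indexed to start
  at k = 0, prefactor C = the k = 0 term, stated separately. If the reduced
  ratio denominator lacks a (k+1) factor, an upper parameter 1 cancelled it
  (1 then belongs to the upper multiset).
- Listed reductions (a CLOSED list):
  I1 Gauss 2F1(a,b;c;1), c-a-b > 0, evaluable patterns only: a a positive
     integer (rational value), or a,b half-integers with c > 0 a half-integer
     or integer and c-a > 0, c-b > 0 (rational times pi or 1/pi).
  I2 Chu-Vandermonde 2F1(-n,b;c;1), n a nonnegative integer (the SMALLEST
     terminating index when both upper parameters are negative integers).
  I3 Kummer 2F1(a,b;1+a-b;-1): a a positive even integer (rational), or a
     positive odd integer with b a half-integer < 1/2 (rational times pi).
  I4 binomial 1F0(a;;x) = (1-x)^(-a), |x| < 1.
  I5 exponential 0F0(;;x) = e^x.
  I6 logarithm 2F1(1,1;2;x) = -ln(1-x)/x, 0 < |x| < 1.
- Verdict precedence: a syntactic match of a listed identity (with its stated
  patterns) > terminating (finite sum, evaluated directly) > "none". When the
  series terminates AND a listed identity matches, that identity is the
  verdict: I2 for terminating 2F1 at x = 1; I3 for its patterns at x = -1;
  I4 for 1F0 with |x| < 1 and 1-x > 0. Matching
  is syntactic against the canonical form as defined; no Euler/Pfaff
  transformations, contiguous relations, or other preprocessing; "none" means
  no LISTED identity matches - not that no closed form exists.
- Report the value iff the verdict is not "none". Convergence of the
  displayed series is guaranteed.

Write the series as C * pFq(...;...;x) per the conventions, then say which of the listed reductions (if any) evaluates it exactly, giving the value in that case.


With C = \frac{1}{3}: the canonical form is 2F1(-9, 2; 12; -1). Verdict: the Kummer evaluation I3 fires (x = -1; c = 12 equals 1+a-b for upper {-9, 2}: listed pattern). Value: \frac{11}{6}.

Structural cue: with t_0 = \frac{1}{3}, (1)_k (C = 1/3, x = -1) is k! itself.
Term ratio: r(k) = -1 * (k-9) (k+2) / [(k+12) (k+1)] ; factor over Q: parameters, x = -1, and C = \frac{1}{3}.


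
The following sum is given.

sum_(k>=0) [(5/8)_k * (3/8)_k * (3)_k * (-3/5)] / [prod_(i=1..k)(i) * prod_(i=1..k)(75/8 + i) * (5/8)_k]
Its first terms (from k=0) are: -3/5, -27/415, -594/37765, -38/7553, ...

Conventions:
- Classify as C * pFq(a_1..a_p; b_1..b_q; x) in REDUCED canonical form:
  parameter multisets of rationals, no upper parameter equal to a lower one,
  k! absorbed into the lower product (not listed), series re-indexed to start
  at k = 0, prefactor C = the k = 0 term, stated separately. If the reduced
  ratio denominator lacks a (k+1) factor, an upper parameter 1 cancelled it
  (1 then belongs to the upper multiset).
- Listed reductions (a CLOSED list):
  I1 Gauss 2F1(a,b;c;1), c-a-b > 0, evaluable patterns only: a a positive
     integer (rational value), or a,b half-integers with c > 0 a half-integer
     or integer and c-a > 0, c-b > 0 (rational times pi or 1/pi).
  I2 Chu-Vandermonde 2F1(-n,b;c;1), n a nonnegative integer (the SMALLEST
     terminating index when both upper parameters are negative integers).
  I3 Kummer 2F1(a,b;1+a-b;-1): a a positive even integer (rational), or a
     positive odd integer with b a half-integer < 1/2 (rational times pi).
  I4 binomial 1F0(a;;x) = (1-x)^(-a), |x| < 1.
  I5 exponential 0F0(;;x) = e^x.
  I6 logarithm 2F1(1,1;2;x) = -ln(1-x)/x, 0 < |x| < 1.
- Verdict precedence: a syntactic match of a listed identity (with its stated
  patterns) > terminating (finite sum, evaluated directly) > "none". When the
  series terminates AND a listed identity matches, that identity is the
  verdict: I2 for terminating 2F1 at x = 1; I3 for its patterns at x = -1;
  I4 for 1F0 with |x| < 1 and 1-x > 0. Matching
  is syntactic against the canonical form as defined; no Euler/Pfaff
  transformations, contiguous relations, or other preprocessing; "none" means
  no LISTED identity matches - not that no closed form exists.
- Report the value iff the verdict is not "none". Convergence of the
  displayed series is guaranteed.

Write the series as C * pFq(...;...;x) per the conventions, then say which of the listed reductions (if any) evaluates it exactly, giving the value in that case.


With C = -3/5: the canonical form is 2F1(3/8, 3; 83/8; 1). Verdict at x = 1: the Gauss summation I1 matches (x = 1: the Gamma ratio telescopes since c-a-b = 7 > 0 and a = 3 in Z>0). Value: -19765/28672.

First insight: t_0 = -3/5 here, and the lower running product (C = -3/5) is a rising factorial.
Adjacent-term ratio: r(k) = 1 * (k+3/8) (k+3) / [(k+83/8) (k+1)] ; factor over Q: parameters, x = 1, and C = -3/5.


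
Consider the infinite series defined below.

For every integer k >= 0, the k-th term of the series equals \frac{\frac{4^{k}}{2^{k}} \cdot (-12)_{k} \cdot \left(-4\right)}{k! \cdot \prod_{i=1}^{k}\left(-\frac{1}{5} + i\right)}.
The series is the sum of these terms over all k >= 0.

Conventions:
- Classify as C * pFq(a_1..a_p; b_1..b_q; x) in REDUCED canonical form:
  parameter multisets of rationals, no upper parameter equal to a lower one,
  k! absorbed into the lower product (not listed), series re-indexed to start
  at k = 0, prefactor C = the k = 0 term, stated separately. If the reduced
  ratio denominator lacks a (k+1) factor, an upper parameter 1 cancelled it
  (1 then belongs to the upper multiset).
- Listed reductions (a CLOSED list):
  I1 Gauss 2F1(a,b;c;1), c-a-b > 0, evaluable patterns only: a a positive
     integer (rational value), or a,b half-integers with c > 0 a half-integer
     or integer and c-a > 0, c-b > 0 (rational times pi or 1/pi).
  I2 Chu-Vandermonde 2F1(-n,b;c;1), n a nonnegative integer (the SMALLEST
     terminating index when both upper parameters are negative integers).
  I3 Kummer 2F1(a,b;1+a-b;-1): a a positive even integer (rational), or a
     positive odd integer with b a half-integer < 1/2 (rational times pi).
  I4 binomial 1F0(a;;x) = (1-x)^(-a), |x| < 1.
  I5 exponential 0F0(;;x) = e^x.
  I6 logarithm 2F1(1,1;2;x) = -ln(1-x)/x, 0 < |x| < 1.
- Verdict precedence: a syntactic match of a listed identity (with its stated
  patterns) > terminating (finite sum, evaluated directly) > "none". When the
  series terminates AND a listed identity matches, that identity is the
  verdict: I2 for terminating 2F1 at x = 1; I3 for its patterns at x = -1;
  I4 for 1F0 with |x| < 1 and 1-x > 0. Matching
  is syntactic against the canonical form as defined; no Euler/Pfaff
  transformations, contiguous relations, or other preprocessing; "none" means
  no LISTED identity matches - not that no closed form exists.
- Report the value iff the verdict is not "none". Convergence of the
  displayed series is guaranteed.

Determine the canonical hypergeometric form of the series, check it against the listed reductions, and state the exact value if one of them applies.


Classification (C = -4): 1F1 with upper {-12}, lower {\frac{4}{5}}, argument x = 2. Verdict: terminating at k = 12: the factor (-12)_k kills every later term; summing the 13 survivors is exact. Its exact value is \frac{264097896164324}{59283177392439}.

First insight: x = 2 and the two k-th powers (C = -4) combine into one argument.
Term ratio: r(k) = 2 * (k-12) / [(k+\frac{4}{5}) (k+1)] - poly over poly, x = 2 from leading terms; C = -4 at k = 0.


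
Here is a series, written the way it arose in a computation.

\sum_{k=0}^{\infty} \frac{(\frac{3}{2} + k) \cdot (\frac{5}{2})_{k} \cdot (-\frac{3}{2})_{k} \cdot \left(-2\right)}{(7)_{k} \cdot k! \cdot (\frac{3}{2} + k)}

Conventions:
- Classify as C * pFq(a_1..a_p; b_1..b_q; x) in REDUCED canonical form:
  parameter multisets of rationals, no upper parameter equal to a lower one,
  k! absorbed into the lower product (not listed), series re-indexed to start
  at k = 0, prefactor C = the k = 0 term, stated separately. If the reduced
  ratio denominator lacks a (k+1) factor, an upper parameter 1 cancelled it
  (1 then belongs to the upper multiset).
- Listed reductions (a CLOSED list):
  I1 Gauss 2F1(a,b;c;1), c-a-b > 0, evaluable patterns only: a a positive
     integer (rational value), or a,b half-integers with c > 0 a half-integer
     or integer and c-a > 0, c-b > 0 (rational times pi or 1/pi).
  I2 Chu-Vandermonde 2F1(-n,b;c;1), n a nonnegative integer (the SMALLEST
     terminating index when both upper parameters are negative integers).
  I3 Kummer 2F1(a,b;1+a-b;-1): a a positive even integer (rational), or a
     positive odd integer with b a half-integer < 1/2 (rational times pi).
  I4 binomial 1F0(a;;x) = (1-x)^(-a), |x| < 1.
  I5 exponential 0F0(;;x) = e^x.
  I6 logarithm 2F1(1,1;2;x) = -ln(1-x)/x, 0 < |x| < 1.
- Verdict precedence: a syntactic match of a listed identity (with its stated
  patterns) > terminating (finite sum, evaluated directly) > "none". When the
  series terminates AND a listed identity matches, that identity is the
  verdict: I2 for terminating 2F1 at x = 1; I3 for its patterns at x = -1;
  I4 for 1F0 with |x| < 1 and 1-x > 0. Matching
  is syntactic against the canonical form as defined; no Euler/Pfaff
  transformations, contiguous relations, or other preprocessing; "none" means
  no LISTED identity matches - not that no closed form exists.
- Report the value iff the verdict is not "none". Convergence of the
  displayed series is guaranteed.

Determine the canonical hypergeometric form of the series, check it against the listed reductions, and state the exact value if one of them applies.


At argument 1: a 2F1 with upper {-\frac{3}{2}, \frac{5}{2}}, lower {7}, scaled by C = -2. Verdict: Gauss (I1, half-integer pattern) applies (x = 1; upper {-\frac{3}{2}, \frac{5}{2}} half-integers, c = 7 in the evaluable pattern). Value: \left(-\frac{1048576}{315315}\right) / \pi.

First insight: t_0 being -2, the factor k + 3/2 cancels (top and bottom), leaving prefactor -2.
Ratio: r(k) = 1 * (k-\frac{3}{2}) (k+\frac{5}{2}) / [(k+7) (k+1)] - rational in k, leading ratio 1; with t_0 = -2, classification follows.
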